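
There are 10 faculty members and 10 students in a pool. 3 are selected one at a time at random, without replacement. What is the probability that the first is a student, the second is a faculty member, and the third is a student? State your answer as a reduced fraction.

Multiply the conditional probabilities at each draw: 10/20 · 10/19 · 9/18 = 900/6840 = 5/38.

5/38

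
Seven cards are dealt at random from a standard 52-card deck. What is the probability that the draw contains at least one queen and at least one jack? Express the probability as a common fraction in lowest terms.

There are C(52,7) = 133784560 possible draws.
By inclusion-exclusion on the complements, draws missing all queens or all jacks: C(48,7) + C(48,7) − C(44,7) = 73629072 + 73629072 − 38320568 = 108937576.
So draws with at least one of each: 133784560 − 108937576 = 24846984, probability 24846984/133784560 = 3105873/16723070.

3105873/16723070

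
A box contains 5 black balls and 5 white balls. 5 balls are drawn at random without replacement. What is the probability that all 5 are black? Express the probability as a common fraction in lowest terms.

There are C(10,5) = 252 possible selections.
Selections with all black: C(5,5) = 1.
Probability = 1/252.

1/252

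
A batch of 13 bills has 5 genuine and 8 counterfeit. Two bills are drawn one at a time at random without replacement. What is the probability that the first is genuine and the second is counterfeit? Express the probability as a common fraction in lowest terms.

10/39

Multiply the conditional probabilities at each draw: 5/13 · 8/12 = 40/156 = 10/39.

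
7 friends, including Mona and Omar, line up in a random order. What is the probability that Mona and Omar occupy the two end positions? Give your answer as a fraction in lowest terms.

1/21

There are 7! = 5040 arrangements.
Place Mona and Omar at the ends in 2 ways, arrange the remaining 5 in 5! = 120 ways: 2·120 = 240.
Probability = 240/5040 = 1/21.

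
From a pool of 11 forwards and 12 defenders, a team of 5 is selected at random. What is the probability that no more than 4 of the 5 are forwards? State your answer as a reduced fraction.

Total selections: C(23,5) = 33649.
Favorable selections (no more than 4 forwards): C(11,0)·C(12,5) + C(11,1)·C(12,4) + C(11,2)·C(12,3) + C(11,3)·C(12,2) + C(11,4)·C(12,1) = 792 + 5445 + 12100 + 10890 + 3960 = 33187.
Probability = 33187/33649 = 431/437.

431/437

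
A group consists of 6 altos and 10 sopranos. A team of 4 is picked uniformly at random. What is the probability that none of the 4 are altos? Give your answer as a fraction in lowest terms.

There are C(16,4) = 1820 possible selections.
Selections with no altos (all sopranos): C(10,4) = 210.
Probability = 210/1820 = 3/26.

3/26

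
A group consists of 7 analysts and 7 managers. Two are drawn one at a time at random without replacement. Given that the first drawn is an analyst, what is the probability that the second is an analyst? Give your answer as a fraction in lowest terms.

After removing one analyst, 13 remain: 6 analysts and 7 managers.
So the probability the next is an analyst is 6/13.

6/13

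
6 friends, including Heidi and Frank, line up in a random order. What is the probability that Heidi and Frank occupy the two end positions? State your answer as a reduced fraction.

There are 6! = 720 arrangements.
Place Heidi and Frank at the ends in 2 ways, arrange the remaining 4 in 4! = 24 ways: 2·24 = 48.
Probability = 48/720 = 1/15.

1/15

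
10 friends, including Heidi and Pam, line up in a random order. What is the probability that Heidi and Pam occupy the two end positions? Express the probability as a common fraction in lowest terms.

There are 10! = 3628800 arrangements.
Place Heidi and Pam at the ends in 2 ways, arrange the remaining 8 in 8! = 40320 ways: 2·40320 = 80640.
Probability = 80640/3628800 = 1/45.

1/45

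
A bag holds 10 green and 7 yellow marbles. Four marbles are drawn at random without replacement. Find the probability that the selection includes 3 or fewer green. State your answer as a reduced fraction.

31/34

Total selections: C(17,4) = 2380.
The complement is exactly 4 green: C(10,4)·C(7,0) = 210.
Probability = 1 − 210/2380 = 2170/2380 = 31/34.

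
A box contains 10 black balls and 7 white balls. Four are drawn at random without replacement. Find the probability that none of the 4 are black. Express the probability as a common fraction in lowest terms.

1/68

There are C(17,4) = 2380 possible selections.
Selections with no black (all white): C(7,4) = 35.
Probability = 35/2380 = 1/68.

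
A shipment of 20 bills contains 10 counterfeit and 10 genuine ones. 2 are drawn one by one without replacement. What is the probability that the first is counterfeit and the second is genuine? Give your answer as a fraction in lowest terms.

Multiply the conditional probabilities at each draw: 10/20 · 10/19 = 100/380 = 5/19.

5/19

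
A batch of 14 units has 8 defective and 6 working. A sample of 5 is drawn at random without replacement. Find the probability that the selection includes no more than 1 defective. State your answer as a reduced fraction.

There are C(14,5) = 2002 ways to choose the 5.
Favorable selections (no more than 1 defective): C(8,0)·C(6,5) + C(8,1)·C(6,4) = 6 + 120 = 126.
Probability = 126/2002 = 9/143.

9/143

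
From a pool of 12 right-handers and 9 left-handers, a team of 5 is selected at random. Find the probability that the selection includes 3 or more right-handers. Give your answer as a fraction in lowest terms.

11/17

Total selections: C(21,5) = 20349.
Favorable selections (3 or more right-handers): C(12,3)·C(9,2) + C(12,4)·C(9,1) + C(12,5)·C(9,0) = 7920 + 4455 + 792 = 13167.
Probability = 13167/20349 = 11/17.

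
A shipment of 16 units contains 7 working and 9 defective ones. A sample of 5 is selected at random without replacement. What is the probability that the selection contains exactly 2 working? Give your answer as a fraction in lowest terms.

Total number of selections: C(16,5) = 4368.
Selections with exactly 2 working: choose 2 of the 7 working and 3 of the 9 defective, C(7,2)·C(9,3) = 21·84 = 1764.
Probability = 1764/4368 = 21/52.

21/52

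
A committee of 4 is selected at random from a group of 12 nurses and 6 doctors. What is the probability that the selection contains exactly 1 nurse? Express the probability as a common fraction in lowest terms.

4/51

Total number of selections: C(18,4) = 3060.
Selections with exactly 1 nurse: choose 1 of the 12 nurses and 3 of the 6 doctors, C(12,1)·C(6,3) = 12·20 = 240.
Probability = 240/3060 = 4/51.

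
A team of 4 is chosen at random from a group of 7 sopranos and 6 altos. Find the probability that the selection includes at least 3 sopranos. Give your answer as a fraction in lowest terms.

Total selections: C(13,4) = 715.
Favorable selections (at least 3 sopranos): C(7,3)·C(6,1) + C(7,4)·C(6,0) = 210 + 35 = 245.
Probability = 245/715 = 49/143.

49/143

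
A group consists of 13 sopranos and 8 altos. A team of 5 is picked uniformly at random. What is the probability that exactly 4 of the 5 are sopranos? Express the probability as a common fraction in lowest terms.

5720/20349

There are C(21,5) = 20349 ways to choose 5 from 21.
Selections with exactly 4 sopranos: choose 4 of the 13 sopranos and 1 of the 8 altos, C(13,4)·C(8,1) = 715·8 = 5720.
Probability = 5720/20349.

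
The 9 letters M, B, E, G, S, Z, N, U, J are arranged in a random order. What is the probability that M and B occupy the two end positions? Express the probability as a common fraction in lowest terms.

1/36

There are 9! = 362880 arrangements.
Place M and B at the ends in 2 ways, arrange the remaining 7 in 7! = 5040 ways: 2·5040 = 10080.
Probability = 10080/362880 = 1/36.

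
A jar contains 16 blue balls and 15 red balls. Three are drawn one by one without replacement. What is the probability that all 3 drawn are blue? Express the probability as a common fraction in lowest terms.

Multiply the conditional probabilities at each draw: 16/31 · 15/30 · 14/29 = 3360/26970 = 112/899.

112/899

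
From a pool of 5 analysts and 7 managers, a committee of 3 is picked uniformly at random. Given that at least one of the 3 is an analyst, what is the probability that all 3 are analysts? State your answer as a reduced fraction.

2/37

Work in counts. Selections with at least one analyst: C(12,3) − C(7,3) = 220 − 35 = 185.
Of those, selections where all 3 are analysts: C(5,3) = 10.
Conditional probability = 10/185 = 2/37.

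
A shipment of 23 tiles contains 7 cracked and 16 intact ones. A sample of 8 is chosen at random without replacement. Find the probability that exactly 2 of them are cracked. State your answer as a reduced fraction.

Total number of selections: C(23,8) = 490314.
Selections with exactly 2 cracked: choose 2 of the 7 cracked and 6 of the 16 intact, C(7,2)·C(16,6) = 21·8008 = 168168.
Probability = 168168/490314 = 2548/7429.

2548/7429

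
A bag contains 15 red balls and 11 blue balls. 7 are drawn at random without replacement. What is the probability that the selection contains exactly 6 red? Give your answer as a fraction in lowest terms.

The sample space is all 7-subsets of the 26: C(26,7) = 657800.
Selections with exactly 6 red: choose 6 of the 15 red and 1 of the 11 blue, C(15,6)·C(11,1) = 5005·11 = 55055.
Probability = 55055/657800 = 77/920.

77/920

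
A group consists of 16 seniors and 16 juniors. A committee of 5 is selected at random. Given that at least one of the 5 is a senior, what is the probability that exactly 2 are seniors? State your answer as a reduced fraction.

Work in counts. Selections with at least one senior: C(32,5) − C(16,5) = 201376 − 4368 = 197008.
Of those, selections where exactly 2 are seniors: C(16,2)·C(16,3) = 120·560 = 67200.
Conditional probability = 67200/197008 = 600/1759.

600/1759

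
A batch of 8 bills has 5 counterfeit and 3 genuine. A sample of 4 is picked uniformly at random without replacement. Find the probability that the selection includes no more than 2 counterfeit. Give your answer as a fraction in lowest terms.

There are C(8,4) = 70 ways to choose the 4.
Favorable selections (no more than 2 counterfeit): C(5,1)·C(3,3) + C(5,2)·C(3,2) = 5 + 30 = 35.
Probability = 35/70 = 1/2.

1/2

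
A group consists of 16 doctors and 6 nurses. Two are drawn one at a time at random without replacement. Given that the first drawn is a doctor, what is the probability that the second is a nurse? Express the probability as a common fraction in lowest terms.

2/7

After removing one doctor, 21 remain: 15 doctors and 6 nurses.
So the probability the next is a nurse is 6/21 = 2/7.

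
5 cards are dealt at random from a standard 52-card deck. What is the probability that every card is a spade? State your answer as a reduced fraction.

There are C(52,5) = 2598960 possible 5-card hands.
Hands that are all spades: C(13,5) = 1287.
Probability = 1287/2598960 = 33/66640.

33/66640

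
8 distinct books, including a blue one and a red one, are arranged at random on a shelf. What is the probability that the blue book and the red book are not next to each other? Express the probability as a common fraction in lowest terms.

There are 8! = 40320 arrangements.
Arrangements with the blue book and the red book adjacent: 2·7! = 10080.
So not adjacent: 40320 − 10080 = 30240, probability 30240/40320 = 3/4.

3/4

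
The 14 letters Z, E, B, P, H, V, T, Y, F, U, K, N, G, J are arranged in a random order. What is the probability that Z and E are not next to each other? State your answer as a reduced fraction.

6/7

There are 14! = 87178291200 arrangements.
Arrangements with Z and E adjacent: 2·13! = 12454041600.
So not adjacent: 87178291200 − 12454041600 = 74724249600, probability 74724249600/87178291200 = 6/7.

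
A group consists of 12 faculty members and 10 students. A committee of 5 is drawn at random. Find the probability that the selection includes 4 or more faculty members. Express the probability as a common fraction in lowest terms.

29/133

Total selections: C(22,5) = 26334.
Favorable selections (4 or more faculty members): C(12,4)·C(10,1) + C(12,5)·C(10,0) = 4950 + 792 = 5742.
Probability = 5742/26334 = 29/133.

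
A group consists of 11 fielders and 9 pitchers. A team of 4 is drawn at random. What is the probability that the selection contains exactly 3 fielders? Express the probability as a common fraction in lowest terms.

99/323

There are C(20,4) = 4845 ways to choose 4 from 20.
Selections with exactly 3 fielders: choose 3 of the 11 fielders and 1 of the 9 pitchers, C(11,3)·C(9,1) = 165·9 = 1485.
Probability = 1485/4845 = 99/323.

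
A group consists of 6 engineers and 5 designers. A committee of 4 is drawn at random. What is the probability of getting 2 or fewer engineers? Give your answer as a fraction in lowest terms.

There are C(11,4) = 330 ways to choose the 4.
Count the complement (more than 2 engineers): C(6,3)·C(5,1) + C(6,4)·C(5,0) = 100 + 15 = 115.
Probability = 1 − 115/330 = 215/330 = 43/66.

43/66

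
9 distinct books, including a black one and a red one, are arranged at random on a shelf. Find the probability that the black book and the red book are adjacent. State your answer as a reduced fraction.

2/9

There are 9! = 362880 arrangements.
Treat the black book and the red book as a block: 8! arrangements of the blocks × 2 orders within the block = 2·40320 = 80640.
Probability = 80640/362880 = 2/9.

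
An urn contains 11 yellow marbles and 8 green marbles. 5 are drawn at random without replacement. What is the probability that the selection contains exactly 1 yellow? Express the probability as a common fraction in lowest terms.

There are C(19,5) = 11628 ways to choose 5 from 19.
Selections with exactly 1 yellow: choose 1 of the 11 yellow and 4 of the 8 green, C(11,1)·C(8,4) = 11·70 = 770.
Probability = 770/11628 = 385/5814.

385/5814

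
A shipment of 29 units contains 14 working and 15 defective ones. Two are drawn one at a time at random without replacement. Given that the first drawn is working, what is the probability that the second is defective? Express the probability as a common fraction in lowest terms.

After removing one working, 28 remain: 13 working and 15 defective.
So the probability the next is defective is 15/28.

15/28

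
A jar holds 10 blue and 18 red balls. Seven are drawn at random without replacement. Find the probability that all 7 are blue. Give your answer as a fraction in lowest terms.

There are C(28,7) = 1184040 possible selections.
Selections with all blue: C(10,7) = 120.
Probability = 120/1184040 = 1/9867.

1/9867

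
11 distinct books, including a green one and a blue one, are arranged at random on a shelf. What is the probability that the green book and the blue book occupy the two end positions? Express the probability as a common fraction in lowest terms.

There are 11! = 39916800 arrangements.
Place the green book and the blue book at the ends in 2 ways, arrange the remaining 9 in 9! = 362880 ways: 2·362880 = 725760.
Probability = 725760/39916800 = 1/55.

1/55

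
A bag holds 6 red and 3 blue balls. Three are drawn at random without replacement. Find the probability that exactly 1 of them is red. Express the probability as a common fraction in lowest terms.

Total number of selections: C(9,3) = 84.
Selections with exactly 1 red: choose 1 of the 6 red and 2 of the 3 blue, C(6,1)·C(3,2) = 6·3 = 18.
Probability = 18/84 = 3/14.

3/14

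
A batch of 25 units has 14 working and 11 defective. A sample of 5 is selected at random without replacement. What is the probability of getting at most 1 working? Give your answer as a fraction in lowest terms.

Total selections: C(25,5) = 53130.
Favorable selections (at most 1 working): C(14,0)·C(11,5) + C(14,1)·C(11,4) = 462 + 4620 = 5082.
Probability = 5082/53130 = 11/115.

11/115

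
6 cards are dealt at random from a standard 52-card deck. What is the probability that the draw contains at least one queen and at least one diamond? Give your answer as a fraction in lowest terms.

There are C(52,6) = 20358520 possible draws.
By inclusion-exclusion on the complements, draws missing all queens or all diamonds: C(48,6) + C(39,6) − C(36,6) = 12271512 + 3262623 − 1947792 = 13586343.
So draws with at least one of each: 20358520 − 13586343 = 6772177, probability 6772177/20358520.

6772177/20358520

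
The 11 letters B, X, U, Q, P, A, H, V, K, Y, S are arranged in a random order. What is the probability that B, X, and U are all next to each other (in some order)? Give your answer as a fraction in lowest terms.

3/55

There are 11! = 39916800 arrangements.
Treat the three as one block: 9! placements × 3! orders within the block = 362880·6 = 2177280.
Probability = 2177280/39916800 = 3/55.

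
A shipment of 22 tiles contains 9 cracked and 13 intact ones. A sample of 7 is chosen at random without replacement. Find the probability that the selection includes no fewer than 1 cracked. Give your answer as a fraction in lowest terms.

There are C(22,7) = 170544 ways to choose the 7.
The complement is all 7 are intact: C(13,7) = 1716.
Probability = 1 − 1716/170544 = 168828/170544 = 1279/1292.

1279/1292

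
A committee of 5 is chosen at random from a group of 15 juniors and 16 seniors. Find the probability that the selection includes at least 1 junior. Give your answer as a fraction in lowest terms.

7883/8091

Total selections: C(31,5) = 169911.
The complement is all 5 are seniors: C(16,5) = 4368.
Probability = 1 − 4368/169911 = 165543/169911 = 7883/8091.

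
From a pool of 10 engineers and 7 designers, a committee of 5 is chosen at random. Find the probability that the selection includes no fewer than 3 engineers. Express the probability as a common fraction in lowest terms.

Total selections: C(17,5) = 6188.
Favorable selections (no fewer than 3 engineers): C(10,3)·C(7,2) + C(10,4)·C(7,1) + C(10,5)·C(7,0) = 2520 + 1470 + 252 = 4242.
Probability = 4242/6188 = 303/442.

303/442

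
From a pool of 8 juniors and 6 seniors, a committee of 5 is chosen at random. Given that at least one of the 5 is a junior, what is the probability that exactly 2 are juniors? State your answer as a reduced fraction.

Work in counts. Selections with at least one junior: C(14,5) − C(6,5) = 2002 − 6 = 1996.
Of those, selections where exactly 2 are juniors: C(8,2)·C(6,3) = 28·20 = 560.
Conditional probability = 560/1996 = 140/499.

140/499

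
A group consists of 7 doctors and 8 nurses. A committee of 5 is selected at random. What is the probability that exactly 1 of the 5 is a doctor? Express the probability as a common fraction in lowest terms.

70/429

There are C(15,5) = 3003 ways to choose 5 from 15.
Selections with exactly 1 doctor: choose 1 of the 7 doctors and 4 of the 8 nurses, C(7,1)·C(8,4) = 7·70 = 490.
Probability = 490/3003 = 70/429.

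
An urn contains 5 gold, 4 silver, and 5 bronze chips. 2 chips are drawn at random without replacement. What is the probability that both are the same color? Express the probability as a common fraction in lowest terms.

2/7

There are C(14,2) = 91 ways to draw 2 chips.
All same color: C(5,2) + C(4,2) + C(5,2) = 10 + 6 + 10 = 26.
Probability = 26/91 = 2/7.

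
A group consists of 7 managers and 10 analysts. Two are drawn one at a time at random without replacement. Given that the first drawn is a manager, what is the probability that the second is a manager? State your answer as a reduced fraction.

After removing one manager, 16 remain: 6 managers and 10 analysts.
So the probability the next is a manager is 6/16 = 3/8.

3/8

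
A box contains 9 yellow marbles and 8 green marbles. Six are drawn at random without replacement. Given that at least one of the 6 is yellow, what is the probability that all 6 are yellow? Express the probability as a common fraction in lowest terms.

Work in counts. Selections with at least one yellow: C(17,6) − C(8,6) = 12376 − 28 = 12348.
Of those, selections where all 6 are yellow: C(9,6) = 84.
Conditional probability = 84/12348 = 1/147.

1/147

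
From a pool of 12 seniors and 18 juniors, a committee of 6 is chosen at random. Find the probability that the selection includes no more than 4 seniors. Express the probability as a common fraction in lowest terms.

38573/39585

Total selections: C(30,6) = 593775.
Count the complement (more than 4 seniors): C(12,5)·C(18,1) + C(12,6)·C(18,0) = 14256 + 924 = 15180.
Probability = 1 − 15180/593775 = 578595/593775 = 38573/39585.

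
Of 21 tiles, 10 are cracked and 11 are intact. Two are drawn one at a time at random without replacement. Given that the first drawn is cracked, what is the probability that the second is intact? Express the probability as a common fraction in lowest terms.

11/20

After removing one cracked, 20 remain: 9 cracked and 11 intact.
So the probability the next is intact is 11/20.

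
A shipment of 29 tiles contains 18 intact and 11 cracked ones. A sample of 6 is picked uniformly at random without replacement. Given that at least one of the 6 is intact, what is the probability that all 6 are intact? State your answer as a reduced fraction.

Work in counts. Selections with at least one intact: C(29,6) − C(11,6) = 475020 − 462 = 474558.
Of those, selections where all 6 are intact: C(18,6) = 18564.
Conditional probability = 18564/474558 = 442/11299.

442/11299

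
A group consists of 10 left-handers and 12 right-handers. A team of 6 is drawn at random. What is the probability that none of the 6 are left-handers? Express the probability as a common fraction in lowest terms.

There are C(22,6) = 74613 possible selections.
Selections with no left-handers (all right-handers): C(12,6) = 924.
Probability = 924/74613 = 4/323.

4/323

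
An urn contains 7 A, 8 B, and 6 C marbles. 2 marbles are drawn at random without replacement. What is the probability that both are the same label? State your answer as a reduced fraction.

There are C(21,2) = 210 ways to draw 2 marbles.
All same label: C(7,2) + C(8,2) + C(6,2) = 21 + 28 + 15 = 64.
Probability = 64/210 = 32/105.

32/105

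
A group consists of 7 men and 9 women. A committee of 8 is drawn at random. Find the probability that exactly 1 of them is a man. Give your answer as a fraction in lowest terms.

14/715

There are C(16,8) = 12870 ways to choose 8 from 16.
Selections with exactly 1 man: choose 1 of the 7 men and 7 of the 9 women, C(7,1)·C(9,7) = 7·36 = 252.
Probability = 252/12870 = 14/715.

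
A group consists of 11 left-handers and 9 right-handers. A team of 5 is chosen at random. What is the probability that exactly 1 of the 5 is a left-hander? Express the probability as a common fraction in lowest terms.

Total number of selections: C(20,5) = 15504.
Selections with exactly 1 left-hander: choose 1 of the 11 left-handers and 4 of the 9 right-handers, C(11,1)·C(9,4) = 11·126 = 1386.
Probability = 1386/15504 = 231/2584.

231/2584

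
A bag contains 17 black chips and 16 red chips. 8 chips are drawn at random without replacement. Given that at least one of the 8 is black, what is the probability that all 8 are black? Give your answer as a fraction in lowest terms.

5/2853

Work in counts. Selections with at least one black: C(33,8) − C(16,8) = 13884156 − 12870 = 13871286.
Of those, selections where all 8 are black: C(17,8) = 24310.
Conditional probability = 24310/13871286 = 5/2853.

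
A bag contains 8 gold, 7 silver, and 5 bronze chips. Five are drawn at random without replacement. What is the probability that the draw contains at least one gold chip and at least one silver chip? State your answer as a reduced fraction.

6713/7752

There are C(20,5) = 15504 possible draws.
By inclusion-exclusion on the complements, draws missing all gold or all silver: C(12,5) + C(13,5) − C(5,5) = 792 + 1287 − 1 = 2078.
So draws with at least one of each: 15504 − 2078 = 13426, probability 13426/15504 = 6713/7752.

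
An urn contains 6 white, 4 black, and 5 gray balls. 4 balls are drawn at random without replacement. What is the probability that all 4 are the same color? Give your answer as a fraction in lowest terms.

There are C(15,4) = 1365 ways to draw 4 balls.
All same color: C(6,4) + C(4,4) + C(5,4) = 15 + 1 + 5 = 21.
Probability = 21/1365 = 1/65.

1/65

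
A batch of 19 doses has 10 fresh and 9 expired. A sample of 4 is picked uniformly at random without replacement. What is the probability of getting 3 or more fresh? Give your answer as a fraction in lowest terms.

215/646

Total selections: C(19,4) = 3876.
Favorable selections (3 or more fresh): C(10,3)·C(9,1) + C(10,4)·C(9,0) = 1080 + 210 = 1290.
Probability = 1290/3876 = 215/646.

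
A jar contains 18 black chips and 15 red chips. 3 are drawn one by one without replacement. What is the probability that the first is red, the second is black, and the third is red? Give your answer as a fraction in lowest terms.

315/2728

Multiply the conditional probabilities at each draw: 15/33 · 18/32 · 14/31 = 3780/32736 = 315/2728.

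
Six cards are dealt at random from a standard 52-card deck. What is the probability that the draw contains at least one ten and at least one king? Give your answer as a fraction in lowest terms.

718637/5089630

There are C(52,6) = 20358520 possible draws.
By inclusion-exclusion on the complements, draws missing all tens or all kings: C(48,6) + C(48,6) − C(44,6) = 12271512 + 12271512 − 7059052 = 17483972.
So draws with at least one of each: 20358520 − 17483972 = 2874548, probability 2874548/20358520 = 718637/5089630.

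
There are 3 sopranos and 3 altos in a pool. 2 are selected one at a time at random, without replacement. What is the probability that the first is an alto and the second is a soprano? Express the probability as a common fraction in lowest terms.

3/10

Multiply the conditional probabilities at each draw: 3/6 · 3/5 = 9/30 = 3/10.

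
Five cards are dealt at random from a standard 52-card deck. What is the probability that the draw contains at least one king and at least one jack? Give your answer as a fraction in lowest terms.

6509/64974

There are C(52,5) = 2598960 possible draws.
By inclusion-exclusion on the complements, draws missing all kings or all jacks: C(48,5) + C(48,5) − C(44,5) = 1712304 + 1712304 − 1086008 = 2338600.
So draws with at least one of each: 2598960 − 2338600 = 260360, probability 260360/2598960 = 6509/64974.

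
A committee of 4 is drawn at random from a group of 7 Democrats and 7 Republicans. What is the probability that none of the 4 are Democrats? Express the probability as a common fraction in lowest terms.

5/143

There are C(14,4) = 1001 possible selections.
Selections with no Democrats (all Republicans): C(7,4) = 35.
Probability = 35/1001 = 5/143.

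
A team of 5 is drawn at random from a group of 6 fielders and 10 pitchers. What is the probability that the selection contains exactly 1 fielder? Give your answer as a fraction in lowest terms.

15/52

There are C(16,5) = 4368 ways to choose 5 from 16.
Selections with exactly 1 fielder: choose 1 of the 6 fielders and 4 of the 10 pitchers, C(6,1)·C(10,4) = 6·210 = 1260.
Probability = 1260/4368 = 15/52.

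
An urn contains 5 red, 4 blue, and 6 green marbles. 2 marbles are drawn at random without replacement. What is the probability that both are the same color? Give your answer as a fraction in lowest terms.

31/105

There are C(15,2) = 105 ways to draw 2 marbles.
All same color: C(5,2) + C(4,2) + C(6,2) = 10 + 6 + 15 = 31.
Probability = 31/105.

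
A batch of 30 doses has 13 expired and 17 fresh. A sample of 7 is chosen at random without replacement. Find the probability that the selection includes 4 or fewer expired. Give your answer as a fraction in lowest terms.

391/435

There are C(30,7) = 2035800 ways to choose the 7.
Count the complement (more than 4 expired): C(13,5)·C(17,2) + C(13,6)·C(17,1) + C(13,7)·C(17,0) = 175032 + 29172 + 1716 = 205920.
Probability = 1 − 205920/2035800 = 1829880/2035800 = 391/435.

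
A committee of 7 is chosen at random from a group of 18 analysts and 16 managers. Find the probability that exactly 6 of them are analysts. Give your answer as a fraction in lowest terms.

546/9889

Total number of selections: C(34,7) = 5379616.
Selections with exactly 6 analysts: choose 6 of the 18 analysts and 1 of the 16 managers, C(18,6)·C(16,1) = 18564·16 = 297024.
Probability = 297024/5379616 = 546/9889.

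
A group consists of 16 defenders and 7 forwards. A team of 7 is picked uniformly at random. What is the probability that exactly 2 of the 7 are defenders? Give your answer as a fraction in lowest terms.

840/81719

There are C(23,7) = 245157 ways to choose 7 from 23.
Selections with exactly 2 defenders: choose 2 of the 16 defenders and 5 of the 7 forwards, C(16,2)·C(7,5) = 120·21 = 2520.
Probability = 2520/245157 = 840/81719.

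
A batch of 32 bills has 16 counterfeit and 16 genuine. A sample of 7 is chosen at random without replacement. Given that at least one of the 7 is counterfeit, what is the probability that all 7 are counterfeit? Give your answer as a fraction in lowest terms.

55/16127

Work in counts. Selections with at least one counterfeit: C(32,7) − C(16,7) = 3365856 − 11440 = 3354416.
Of those, selections where all 7 are counterfeit: C(16,7) = 11440.
Conditional probability = 11440/3354416 = 55/16127.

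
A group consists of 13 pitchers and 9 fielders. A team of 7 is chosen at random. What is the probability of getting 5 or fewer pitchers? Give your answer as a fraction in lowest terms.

There are C(22,7) = 170544 ways to choose the 7.
Favorable selections (5 or fewer pitchers): C(13,0)·C(9,7) + C(13,1)·C(9,6) + C(13,2)·C(9,5) + C(13,3)·C(9,4) + C(13,4)·C(9,3) + C(13,5)·C(9,2) = 36 + 1092 + 9828 + 36036 + 60060 + 46332 = 153384.
Probability = 153384/170544 = 581/646.

581/646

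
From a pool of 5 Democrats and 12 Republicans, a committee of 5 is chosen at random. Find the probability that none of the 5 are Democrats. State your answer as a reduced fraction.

There are C(17,5) = 6188 possible selections.
Selections with no Democrats (all Republicans): C(12,5) = 792.
Probability = 792/6188 = 198/1547.

198/1547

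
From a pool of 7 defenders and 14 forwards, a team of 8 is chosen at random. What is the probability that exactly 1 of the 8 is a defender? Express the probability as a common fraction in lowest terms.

Total number of selections: C(21,8) = 203490.
Selections with exactly 1 defender: choose 1 of the 7 defenders and 7 of the 14 forwards, C(7,1)·C(14,7) = 7·3432 = 24024.
Probability = 24024/203490 = 572/4845.

572/4845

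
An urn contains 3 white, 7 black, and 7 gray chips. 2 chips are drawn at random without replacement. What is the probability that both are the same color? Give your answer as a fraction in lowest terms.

There are C(17,2) = 136 ways to draw 2 chips.
All same color: C(3,2) + C(7,2) + C(7,2) = 3 + 21 + 21 = 45.
Probability = 45/136.

45/136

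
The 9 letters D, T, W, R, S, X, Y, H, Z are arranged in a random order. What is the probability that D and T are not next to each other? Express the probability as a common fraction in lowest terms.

There are 9! = 362880 arrangements.
Arrangements with D and T adjacent: 2·8! = 80640.
So not adjacent: 362880 − 80640 = 282240, probability 282240/362880 = 7/9.

7/9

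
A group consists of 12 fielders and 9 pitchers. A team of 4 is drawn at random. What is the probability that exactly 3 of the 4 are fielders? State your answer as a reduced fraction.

44/133

There are C(21,4) = 5985 ways to choose 4 from 21.
Selections with exactly 3 fielders: choose 3 of the 12 fielders and 1 of the 9 pitchers, C(12,3)·C(9,1) = 220·9 = 1980.
Probability = 1980/5985 = 44/133.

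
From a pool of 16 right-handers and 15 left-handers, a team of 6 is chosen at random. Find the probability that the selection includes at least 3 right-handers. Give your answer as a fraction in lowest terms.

Total selections: C(31,6) = 736281.
Count the complement (fewer than 3 right-handers): C(16,0)·C(15,6) + C(16,1)·C(15,5) + C(16,2)·C(15,4) = 5005 + 48048 + 163800 = 216853.
Probability = 1 − 216853/736281 = 519428/736281 = 5708/8091.

5708/8091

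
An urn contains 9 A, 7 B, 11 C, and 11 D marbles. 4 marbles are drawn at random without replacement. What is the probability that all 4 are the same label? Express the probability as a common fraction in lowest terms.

821/73815

There are C(38,4) = 73815 ways to draw 4 marbles.
All same label: C(9,4) + C(7,4) + C(11,4) + C(11,4) = 126 + 35 + 330 + 330 = 821.
Probability = 821/73815.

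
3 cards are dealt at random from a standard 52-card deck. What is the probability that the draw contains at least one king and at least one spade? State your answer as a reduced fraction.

There are C(52,3) = 22100 possible draws.
By inclusion-exclusion on the complements, draws missing all kings or all spades: C(48,3) + C(39,3) − C(36,3) = 17296 + 9139 − 7140 = 19295.
So draws with at least one of each: 22100 − 19295 = 2805, probability 2805/22100 = 33/260.

33/260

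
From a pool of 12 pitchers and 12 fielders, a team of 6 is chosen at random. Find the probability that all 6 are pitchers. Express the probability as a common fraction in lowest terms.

There are C(24,6) = 134596 possible selections.
Selections with all pitchers: C(12,6) = 924.
Probability = 924/134596 = 3/437.

3/437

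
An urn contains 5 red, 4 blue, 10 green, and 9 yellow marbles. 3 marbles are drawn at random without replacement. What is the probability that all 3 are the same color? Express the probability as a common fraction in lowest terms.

There are C(28,3) = 3276 ways to draw 3 marbles.
All same color: C(5,3) + C(4,3) + C(10,3) + C(9,3) = 10 + 4 + 120 + 84 = 218.
Probability = 218/3276 = 109/1638.

109/1638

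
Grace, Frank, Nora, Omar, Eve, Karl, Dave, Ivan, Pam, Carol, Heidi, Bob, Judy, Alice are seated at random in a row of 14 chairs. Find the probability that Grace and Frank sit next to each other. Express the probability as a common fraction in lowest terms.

1/7

There are 14! = 87178291200 arrangements.
Treat Grace and Frank as a block: 13! arrangements of the blocks × 2 orders within the block = 2·6227020800 = 12454041600.
Probability = 12454041600/87178291200 = 1/7.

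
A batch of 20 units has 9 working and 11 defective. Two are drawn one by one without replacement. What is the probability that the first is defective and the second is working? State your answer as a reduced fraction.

99/380

Multiply the conditional probabilities at each draw: 11/20 · 9/19 = 99/380.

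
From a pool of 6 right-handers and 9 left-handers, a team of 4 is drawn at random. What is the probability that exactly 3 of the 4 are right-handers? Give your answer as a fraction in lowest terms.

12/91

There are C(15,4) = 1365 ways to choose 4 from 15.
Selections with exactly 3 right-handers: choose 3 of the 6 right-handers and 1 of the 9 left-handers, C(6,3)·C(9,1) = 20·9 = 180.
Probability = 180/1365 = 12/91.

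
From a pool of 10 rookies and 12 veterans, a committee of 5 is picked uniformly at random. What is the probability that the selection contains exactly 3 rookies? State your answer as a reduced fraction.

The sample space is all 5-subsets of the 22: C(22,5) = 26334.
Selections with exactly 3 rookies: choose 3 of the 10 rookies and 2 of the 12 veterans, C(10,3)·C(12,2) = 120·66 = 7920.
Probability = 7920/26334 = 40/133.

40/133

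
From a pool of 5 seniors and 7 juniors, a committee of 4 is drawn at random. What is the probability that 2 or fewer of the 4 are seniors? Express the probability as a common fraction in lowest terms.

There are C(12,4) = 495 ways to choose the 4.
Favorable selections (2 or fewer seniors): C(5,0)·C(7,4) + C(5,1)·C(7,3) + C(5,2)·C(7,2) = 35 + 175 + 210 = 420.
Probability = 420/495 = 28/33.

28/33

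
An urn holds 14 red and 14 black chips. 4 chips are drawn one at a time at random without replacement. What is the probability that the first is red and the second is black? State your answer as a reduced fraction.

7/27

Multiply the conditional probabilities at each draw: 14/28 · 14/27 = 196/756 = 7/27.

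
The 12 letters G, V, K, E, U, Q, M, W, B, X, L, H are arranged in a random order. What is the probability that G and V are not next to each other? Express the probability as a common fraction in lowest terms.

5/6

There are 12! = 479001600 arrangements.
Arrangements with G and V adjacent: 2·11! = 79833600.
So not adjacent: 479001600 − 79833600 = 399168000, probability 399168000/479001600 = 5/6.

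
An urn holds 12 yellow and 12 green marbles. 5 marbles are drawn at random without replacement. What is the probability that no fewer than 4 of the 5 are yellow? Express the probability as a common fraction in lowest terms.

There are C(24,5) = 42504 ways to choose the 5.
Favorable selections (no fewer than 4 yellow): C(12,4)·C(12,1) + C(12,5)·C(12,0) = 5940 + 792 = 6732.
Probability = 6732/42504 = 51/322.

51/322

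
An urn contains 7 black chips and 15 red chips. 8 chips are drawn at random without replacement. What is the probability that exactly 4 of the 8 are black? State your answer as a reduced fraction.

3185/21318

There are C(22,8) = 319770 ways to choose 8 from 22.
Selections with exactly 4 black: choose 4 of the 7 black and 4 of the 15 red, C(7,4)·C(15,4) = 35·1365 = 47775.
Probability = 47775/319770 = 3185/21318.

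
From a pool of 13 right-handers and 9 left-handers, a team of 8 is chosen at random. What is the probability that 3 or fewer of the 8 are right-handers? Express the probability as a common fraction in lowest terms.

There are C(22,8) = 319770 ways to choose the 8.
Favorable selections (3 or fewer right-handers): C(13,0)·C(9,8) + C(13,1)·C(9,7) + C(13,2)·C(9,6) + C(13,3)·C(9,5) = 9 + 468 + 6552 + 36036 = 43065.
Probability = 43065/319770 = 87/646.

87/646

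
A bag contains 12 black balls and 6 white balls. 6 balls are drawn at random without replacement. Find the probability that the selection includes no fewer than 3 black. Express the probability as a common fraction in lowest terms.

17501/18564

There are C(18,6) = 18564 ways to choose the 6.
Favorable selections (no fewer than 3 black): C(12,3)·C(6,3) + C(12,4)·C(6,2) + C(12,5)·C(6,1) + C(12,6)·C(6,0) = 4400 + 7425 + 4752 + 924 = 17501.
Probability = 17501/18564.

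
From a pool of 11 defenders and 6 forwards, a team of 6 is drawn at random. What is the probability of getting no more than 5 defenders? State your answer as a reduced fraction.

Total selections: C(17,6) = 12376.
Favorable selections (no more than 5 defenders): C(11,0)·C(6,6) + C(11,1)·C(6,5) + C(11,2)·C(6,4) + C(11,3)·C(6,3) + C(11,4)·C(6,2) + C(11,5)·C(6,1) = 1 + 66 + 825 + 3300 + 4950 + 2772 = 11914.
Probability = 11914/12376 = 851/884.

851/884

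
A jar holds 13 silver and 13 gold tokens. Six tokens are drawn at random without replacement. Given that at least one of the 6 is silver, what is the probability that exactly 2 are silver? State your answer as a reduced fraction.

Work in counts. Selections with at least one silver: C(26,6) − C(13,6) = 230230 − 1716 = 228514.
Of those, selections where exactly 2 are silver: C(13,2)·C(13,4) = 78·715 = 55770.
Conditional probability = 55770/228514 = 195/799.

195/799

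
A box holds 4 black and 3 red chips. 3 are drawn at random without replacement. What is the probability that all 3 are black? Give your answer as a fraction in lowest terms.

4/35

There are C(7,3) = 35 possible selections.
Selections with all black: C(4,3) = 4.
Probability = 4/35.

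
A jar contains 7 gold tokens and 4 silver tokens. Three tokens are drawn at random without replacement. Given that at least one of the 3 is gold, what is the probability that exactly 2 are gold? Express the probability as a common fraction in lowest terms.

Work in counts. Selections with at least one gold: C(11,3) − C(4,3) = 165 − 4 = 161.
Of those, selections where exactly 2 are gold: C(7,2)·C(4,1) = 21·4 = 84.
Conditional probability = 84/161 = 12/23.

12/23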